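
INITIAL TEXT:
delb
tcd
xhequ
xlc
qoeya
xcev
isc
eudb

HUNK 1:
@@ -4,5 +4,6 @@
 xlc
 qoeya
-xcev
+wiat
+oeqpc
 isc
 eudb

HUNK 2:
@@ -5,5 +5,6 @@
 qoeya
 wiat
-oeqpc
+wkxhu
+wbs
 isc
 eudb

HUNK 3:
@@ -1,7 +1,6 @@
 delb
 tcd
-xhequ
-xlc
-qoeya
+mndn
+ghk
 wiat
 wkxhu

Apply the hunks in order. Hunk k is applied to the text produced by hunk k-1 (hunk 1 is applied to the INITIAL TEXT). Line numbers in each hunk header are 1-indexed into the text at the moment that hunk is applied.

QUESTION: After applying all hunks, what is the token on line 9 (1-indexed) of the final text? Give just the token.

Hunk 1: at line 4 remove [xcev] add [wiat,oeqpc] -> 9 lines: delb tcd xhequ xlc qoeya wiat oeqpc isc eudb
Hunk 2: at line 5 remove [oeqpc] add [wkxhu,wbs] -> 10 lines: delb tcd xhequ xlc qoeya wiat wkxhu wbs isc eudb
Hunk 3: at line 1 remove [xhequ,xlc,qoeya] add [mndn,ghk] -> 9 lines: delb tcd mndn ghk wiat wkxhu wbs isc eudb
Final line 9: eudb

Answer: eudb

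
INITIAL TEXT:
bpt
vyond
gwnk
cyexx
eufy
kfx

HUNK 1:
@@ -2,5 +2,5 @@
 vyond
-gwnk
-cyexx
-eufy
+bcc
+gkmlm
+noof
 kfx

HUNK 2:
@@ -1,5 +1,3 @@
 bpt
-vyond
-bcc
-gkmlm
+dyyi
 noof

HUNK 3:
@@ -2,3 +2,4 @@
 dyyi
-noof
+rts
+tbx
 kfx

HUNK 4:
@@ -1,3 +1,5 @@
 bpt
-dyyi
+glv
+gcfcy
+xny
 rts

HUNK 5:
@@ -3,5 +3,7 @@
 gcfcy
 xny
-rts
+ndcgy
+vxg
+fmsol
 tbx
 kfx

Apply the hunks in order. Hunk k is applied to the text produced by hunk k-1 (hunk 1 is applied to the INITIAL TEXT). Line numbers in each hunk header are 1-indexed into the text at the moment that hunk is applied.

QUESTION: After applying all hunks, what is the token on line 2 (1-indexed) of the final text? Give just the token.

Answer: glv

Derivation:
Hunk 1: at line 2 remove [gwnk,cyexx,eufy] add [bcc,gkmlm,noof] -> 6 lines: bpt vyond bcc gkmlm noof kfx
Hunk 2: at line 1 remove [vyond,bcc,gkmlm] add [dyyi] -> 4 lines: bpt dyyi noof kfx
Hunk 3: at line 2 remove [noof] add [rts,tbx] -> 5 lines: bpt dyyi rts tbx kfx
Hunk 4: at line 1 remove [dyyi] add [glv,gcfcy,xny] -> 7 lines: bpt glv gcfcy xny rts tbx kfx
Hunk 5: at line 3 remove [rts] add [ndcgy,vxg,fmsol] -> 9 lines: bpt glv gcfcy xny ndcgy vxg fmsol tbx kfx
Final line 2: glv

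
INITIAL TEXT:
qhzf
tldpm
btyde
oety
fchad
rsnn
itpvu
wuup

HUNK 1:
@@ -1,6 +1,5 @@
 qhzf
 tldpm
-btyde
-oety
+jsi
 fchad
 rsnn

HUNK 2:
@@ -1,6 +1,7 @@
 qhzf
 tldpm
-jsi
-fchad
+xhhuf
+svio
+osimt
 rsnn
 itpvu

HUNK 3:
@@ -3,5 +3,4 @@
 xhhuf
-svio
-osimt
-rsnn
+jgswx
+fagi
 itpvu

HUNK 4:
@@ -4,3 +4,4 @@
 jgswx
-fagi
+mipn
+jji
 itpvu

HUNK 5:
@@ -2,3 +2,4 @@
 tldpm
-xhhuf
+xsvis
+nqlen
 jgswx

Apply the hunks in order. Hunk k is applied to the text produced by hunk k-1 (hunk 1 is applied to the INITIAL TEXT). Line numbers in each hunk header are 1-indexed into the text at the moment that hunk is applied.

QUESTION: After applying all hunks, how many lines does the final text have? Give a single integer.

Hunk 1: at line 1 remove [btyde,oety] add [jsi] -> 7 lines: qhzf tldpm jsi fchad rsnn itpvu wuup
Hunk 2: at line 1 remove [jsi,fchad] add [xhhuf,svio,osimt] -> 8 lines: qhzf tldpm xhhuf svio osimt rsnn itpvu wuup
Hunk 3: at line 3 remove [svio,osimt,rsnn] add [jgswx,fagi] -> 7 lines: qhzf tldpm xhhuf jgswx fagi itpvu wuup
Hunk 4: at line 4 remove [fagi] add [mipn,jji] -> 8 lines: qhzf tldpm xhhuf jgswx mipn jji itpvu wuup
Hunk 5: at line 2 remove [xhhuf] add [xsvis,nqlen] -> 9 lines: qhzf tldpm xsvis nqlen jgswx mipn jji itpvu wuup
Final line count: 9

Answer: 9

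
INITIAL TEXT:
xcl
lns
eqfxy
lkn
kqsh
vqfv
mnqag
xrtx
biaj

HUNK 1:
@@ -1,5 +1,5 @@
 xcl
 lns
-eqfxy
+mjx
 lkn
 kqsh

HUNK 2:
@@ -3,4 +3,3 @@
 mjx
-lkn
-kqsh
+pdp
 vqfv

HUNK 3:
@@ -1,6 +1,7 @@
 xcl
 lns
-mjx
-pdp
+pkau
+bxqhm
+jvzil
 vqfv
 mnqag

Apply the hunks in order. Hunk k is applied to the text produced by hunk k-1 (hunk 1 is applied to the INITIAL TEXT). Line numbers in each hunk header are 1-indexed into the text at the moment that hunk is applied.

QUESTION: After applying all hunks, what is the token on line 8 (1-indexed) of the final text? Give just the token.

Answer: xrtx

Derivation:
Hunk 1: at line 1 remove [eqfxy] add [mjx] -> 9 lines: xcl lns mjx lkn kqsh vqfv mnqag xrtx biaj
Hunk 2: at line 3 remove [lkn,kqsh] add [pdp] -> 8 lines: xcl lns mjx pdp vqfv mnqag xrtx biaj
Hunk 3: at line 1 remove [mjx,pdp] add [pkau,bxqhm,jvzil] -> 9 lines: xcl lns pkau bxqhm jvzil vqfv mnqag xrtx biaj
Final line 8: xrtx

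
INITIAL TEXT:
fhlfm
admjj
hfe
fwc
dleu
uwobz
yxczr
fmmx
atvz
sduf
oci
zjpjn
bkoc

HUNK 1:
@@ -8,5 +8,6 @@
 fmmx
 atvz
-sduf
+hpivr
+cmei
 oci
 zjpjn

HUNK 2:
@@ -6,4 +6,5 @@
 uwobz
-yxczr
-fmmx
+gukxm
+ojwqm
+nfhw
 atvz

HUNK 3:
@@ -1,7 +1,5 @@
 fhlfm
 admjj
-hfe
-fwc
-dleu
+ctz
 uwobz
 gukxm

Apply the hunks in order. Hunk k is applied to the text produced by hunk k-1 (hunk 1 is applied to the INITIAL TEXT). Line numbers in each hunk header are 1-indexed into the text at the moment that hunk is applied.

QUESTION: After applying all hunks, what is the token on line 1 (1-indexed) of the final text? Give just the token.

Hunk 1: at line 8 remove [sduf] add [hpivr,cmei] -> 14 lines: fhlfm admjj hfe fwc dleu uwobz yxczr fmmx atvz hpivr cmei oci zjpjn bkoc
Hunk 2: at line 6 remove [yxczr,fmmx] add [gukxm,ojwqm,nfhw] -> 15 lines: fhlfm admjj hfe fwc dleu uwobz gukxm ojwqm nfhw atvz hpivr cmei oci zjpjn bkoc
Hunk 3: at line 1 remove [hfe,fwc,dleu] add [ctz] -> 13 lines: fhlfm admjj ctz uwobz gukxm ojwqm nfhw atvz hpivr cmei oci zjpjn bkoc
Final line 1: fhlfm

Answer: fhlfm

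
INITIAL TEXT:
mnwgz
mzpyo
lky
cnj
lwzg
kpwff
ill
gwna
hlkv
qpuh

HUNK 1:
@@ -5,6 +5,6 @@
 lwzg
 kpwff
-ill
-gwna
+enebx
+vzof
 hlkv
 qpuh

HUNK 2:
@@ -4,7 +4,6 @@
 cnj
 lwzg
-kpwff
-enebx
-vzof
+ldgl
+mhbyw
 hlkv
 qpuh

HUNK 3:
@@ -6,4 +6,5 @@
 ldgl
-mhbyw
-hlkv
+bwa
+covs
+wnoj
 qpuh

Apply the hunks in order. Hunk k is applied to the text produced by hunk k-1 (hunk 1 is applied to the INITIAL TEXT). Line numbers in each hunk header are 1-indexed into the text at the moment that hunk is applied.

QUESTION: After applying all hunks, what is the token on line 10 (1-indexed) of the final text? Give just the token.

Answer: qpuh

Derivation:
Hunk 1: at line 5 remove [ill,gwna] add [enebx,vzof] -> 10 lines: mnwgz mzpyo lky cnj lwzg kpwff enebx vzof hlkv qpuh
Hunk 2: at line 4 remove [kpwff,enebx,vzof] add [ldgl,mhbyw] -> 9 lines: mnwgz mzpyo lky cnj lwzg ldgl mhbyw hlkv qpuh
Hunk 3: at line 6 remove [mhbyw,hlkv] add [bwa,covs,wnoj] -> 10 lines: mnwgz mzpyo lky cnj lwzg ldgl bwa covs wnoj qpuh
Final line 10: qpuh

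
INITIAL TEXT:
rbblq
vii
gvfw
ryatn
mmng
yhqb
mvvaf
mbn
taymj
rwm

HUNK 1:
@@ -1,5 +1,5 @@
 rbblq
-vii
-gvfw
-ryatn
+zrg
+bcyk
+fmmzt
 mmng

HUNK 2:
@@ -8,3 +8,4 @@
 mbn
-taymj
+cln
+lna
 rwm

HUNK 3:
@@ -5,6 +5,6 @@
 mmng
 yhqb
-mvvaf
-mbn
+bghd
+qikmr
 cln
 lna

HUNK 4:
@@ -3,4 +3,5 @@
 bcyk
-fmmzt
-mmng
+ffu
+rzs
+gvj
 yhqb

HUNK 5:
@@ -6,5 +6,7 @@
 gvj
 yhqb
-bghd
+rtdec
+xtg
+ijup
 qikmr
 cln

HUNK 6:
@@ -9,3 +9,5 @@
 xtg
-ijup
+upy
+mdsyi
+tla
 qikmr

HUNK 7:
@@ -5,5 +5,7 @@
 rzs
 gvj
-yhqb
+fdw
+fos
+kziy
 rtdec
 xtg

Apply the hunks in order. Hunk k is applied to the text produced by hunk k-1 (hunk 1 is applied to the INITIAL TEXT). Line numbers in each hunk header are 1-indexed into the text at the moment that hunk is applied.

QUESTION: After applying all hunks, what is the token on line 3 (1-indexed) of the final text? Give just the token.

Answer: bcyk

Derivation:
Hunk 1: at line 1 remove [vii,gvfw,ryatn] add [zrg,bcyk,fmmzt] -> 10 lines: rbblq zrg bcyk fmmzt mmng yhqb mvvaf mbn taymj rwm
Hunk 2: at line 8 remove [taymj] add [cln,lna] -> 11 lines: rbblq zrg bcyk fmmzt mmng yhqb mvvaf mbn cln lna rwm
Hunk 3: at line 5 remove [mvvaf,mbn] add [bghd,qikmr] -> 11 lines: rbblq zrg bcyk fmmzt mmng yhqb bghd qikmr cln lna rwm
Hunk 4: at line 3 remove [fmmzt,mmng] add [ffu,rzs,gvj] -> 12 lines: rbblq zrg bcyk ffu rzs gvj yhqb bghd qikmr cln lna rwm
Hunk 5: at line 6 remove [bghd] add [rtdec,xtg,ijup] -> 14 lines: rbblq zrg bcyk ffu rzs gvj yhqb rtdec xtg ijup qikmr cln lna rwm
Hunk 6: at line 9 remove [ijup] add [upy,mdsyi,tla] -> 16 lines: rbblq zrg bcyk ffu rzs gvj yhqb rtdec xtg upy mdsyi tla qikmr cln lna rwm
Hunk 7: at line 5 remove [yhqb] add [fdw,fos,kziy] -> 18 lines: rbblq zrg bcyk ffu rzs gvj fdw fos kziy rtdec xtg upy mdsyi tla qikmr cln lna rwm
Final line 3: bcyk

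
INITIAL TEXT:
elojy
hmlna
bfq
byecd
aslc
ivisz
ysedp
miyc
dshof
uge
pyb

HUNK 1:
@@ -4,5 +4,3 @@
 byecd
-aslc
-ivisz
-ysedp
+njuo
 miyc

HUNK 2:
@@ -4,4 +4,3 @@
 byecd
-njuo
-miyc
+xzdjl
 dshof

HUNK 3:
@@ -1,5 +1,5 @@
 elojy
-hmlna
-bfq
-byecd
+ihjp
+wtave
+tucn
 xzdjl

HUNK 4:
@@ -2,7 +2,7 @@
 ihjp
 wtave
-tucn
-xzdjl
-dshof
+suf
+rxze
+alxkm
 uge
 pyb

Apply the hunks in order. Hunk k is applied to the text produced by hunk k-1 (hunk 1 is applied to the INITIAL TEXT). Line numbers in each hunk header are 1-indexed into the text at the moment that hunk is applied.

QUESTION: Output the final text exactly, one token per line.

Answer: elojy
ihjp
wtave
suf
rxze
alxkm
uge
pyb

Derivation:
Hunk 1: at line 4 remove [aslc,ivisz,ysedp] add [njuo] -> 9 lines: elojy hmlna bfq byecd njuo miyc dshof uge pyb
Hunk 2: at line 4 remove [njuo,miyc] add [xzdjl] -> 8 lines: elojy hmlna bfq byecd xzdjl dshof uge pyb
Hunk 3: at line 1 remove [hmlna,bfq,byecd] add [ihjp,wtave,tucn] -> 8 lines: elojy ihjp wtave tucn xzdjl dshof uge pyb
Hunk 4: at line 2 remove [tucn,xzdjl,dshof] add [suf,rxze,alxkm] -> 8 lines: elojy ihjp wtave suf rxze alxkm uge pyb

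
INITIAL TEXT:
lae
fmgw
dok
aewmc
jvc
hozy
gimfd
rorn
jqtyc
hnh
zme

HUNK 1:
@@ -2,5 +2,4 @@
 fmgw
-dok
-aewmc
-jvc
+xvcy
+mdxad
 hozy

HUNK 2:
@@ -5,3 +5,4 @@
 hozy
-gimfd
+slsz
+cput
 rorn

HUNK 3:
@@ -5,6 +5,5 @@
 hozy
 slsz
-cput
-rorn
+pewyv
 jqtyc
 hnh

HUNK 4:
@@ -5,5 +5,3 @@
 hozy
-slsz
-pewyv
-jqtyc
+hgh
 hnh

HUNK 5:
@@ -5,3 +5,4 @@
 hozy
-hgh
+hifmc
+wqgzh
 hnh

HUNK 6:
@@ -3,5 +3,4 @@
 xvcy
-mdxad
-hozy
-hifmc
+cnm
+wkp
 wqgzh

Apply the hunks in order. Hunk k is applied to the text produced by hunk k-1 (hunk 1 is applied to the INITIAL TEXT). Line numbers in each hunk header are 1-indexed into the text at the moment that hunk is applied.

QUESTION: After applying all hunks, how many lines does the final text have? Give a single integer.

Answer: 8

Derivation:
Hunk 1: at line 2 remove [dok,aewmc,jvc] add [xvcy,mdxad] -> 10 lines: lae fmgw xvcy mdxad hozy gimfd rorn jqtyc hnh zme
Hunk 2: at line 5 remove [gimfd] add [slsz,cput] -> 11 lines: lae fmgw xvcy mdxad hozy slsz cput rorn jqtyc hnh zme
Hunk 3: at line 5 remove [cput,rorn] add [pewyv] -> 10 lines: lae fmgw xvcy mdxad hozy slsz pewyv jqtyc hnh zme
Hunk 4: at line 5 remove [slsz,pewyv,jqtyc] add [hgh] -> 8 lines: lae fmgw xvcy mdxad hozy hgh hnh zme
Hunk 5: at line 5 remove [hgh] add [hifmc,wqgzh] -> 9 lines: lae fmgw xvcy mdxad hozy hifmc wqgzh hnh zme
Hunk 6: at line 3 remove [mdxad,hozy,hifmc] add [cnm,wkp] -> 8 lines: lae fmgw xvcy cnm wkp wqgzh hnh zme
Final line count: 8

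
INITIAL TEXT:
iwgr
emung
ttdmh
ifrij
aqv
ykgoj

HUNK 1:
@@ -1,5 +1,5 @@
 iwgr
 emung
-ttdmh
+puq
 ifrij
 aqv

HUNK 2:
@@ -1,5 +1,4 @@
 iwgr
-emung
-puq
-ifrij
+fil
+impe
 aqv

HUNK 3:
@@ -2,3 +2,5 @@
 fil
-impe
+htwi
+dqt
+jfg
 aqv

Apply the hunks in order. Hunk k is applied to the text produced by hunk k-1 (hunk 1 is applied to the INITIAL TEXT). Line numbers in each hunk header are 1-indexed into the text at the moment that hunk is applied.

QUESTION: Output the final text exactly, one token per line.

Hunk 1: at line 1 remove [ttdmh] add [puq] -> 6 lines: iwgr emung puq ifrij aqv ykgoj
Hunk 2: at line 1 remove [emung,puq,ifrij] add [fil,impe] -> 5 lines: iwgr fil impe aqv ykgoj
Hunk 3: at line 2 remove [impe] add [htwi,dqt,jfg] -> 7 lines: iwgr fil htwi dqt jfg aqv ykgoj

Answer: iwgr
fil
htwi
dqt
jfg
aqv
ykgoj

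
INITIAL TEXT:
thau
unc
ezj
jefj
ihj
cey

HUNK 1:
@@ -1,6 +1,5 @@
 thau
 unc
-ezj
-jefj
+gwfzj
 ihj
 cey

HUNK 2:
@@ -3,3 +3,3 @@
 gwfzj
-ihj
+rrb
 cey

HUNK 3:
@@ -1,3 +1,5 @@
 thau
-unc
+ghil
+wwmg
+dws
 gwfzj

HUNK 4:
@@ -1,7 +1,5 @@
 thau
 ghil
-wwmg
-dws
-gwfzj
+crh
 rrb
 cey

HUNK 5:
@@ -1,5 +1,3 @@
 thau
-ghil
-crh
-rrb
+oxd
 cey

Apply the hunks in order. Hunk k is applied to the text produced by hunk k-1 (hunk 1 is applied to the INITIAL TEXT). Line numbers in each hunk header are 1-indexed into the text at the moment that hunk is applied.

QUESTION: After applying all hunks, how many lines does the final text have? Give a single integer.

Hunk 1: at line 1 remove [ezj,jefj] add [gwfzj] -> 5 lines: thau unc gwfzj ihj cey
Hunk 2: at line 3 remove [ihj] add [rrb] -> 5 lines: thau unc gwfzj rrb cey
Hunk 3: at line 1 remove [unc] add [ghil,wwmg,dws] -> 7 lines: thau ghil wwmg dws gwfzj rrb cey
Hunk 4: at line 1 remove [wwmg,dws,gwfzj] add [crh] -> 5 lines: thau ghil crh rrb cey
Hunk 5: at line 1 remove [ghil,crh,rrb] add [oxd] -> 3 lines: thau oxd cey
Final line count: 3

Answer: 3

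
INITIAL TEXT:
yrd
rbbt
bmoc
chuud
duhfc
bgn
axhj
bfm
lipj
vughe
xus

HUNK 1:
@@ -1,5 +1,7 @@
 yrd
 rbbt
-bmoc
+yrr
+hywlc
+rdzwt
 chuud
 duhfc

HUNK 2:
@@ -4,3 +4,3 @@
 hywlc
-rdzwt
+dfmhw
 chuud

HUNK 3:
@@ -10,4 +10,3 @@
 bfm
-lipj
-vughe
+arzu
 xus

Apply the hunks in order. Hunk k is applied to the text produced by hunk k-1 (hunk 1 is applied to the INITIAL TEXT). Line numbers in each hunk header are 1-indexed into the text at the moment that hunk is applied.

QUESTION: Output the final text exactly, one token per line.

Answer: yrd
rbbt
yrr
hywlc
dfmhw
chuud
duhfc
bgn
axhj
bfm
arzu
xus

Derivation:
Hunk 1: at line 1 remove [bmoc] add [yrr,hywlc,rdzwt] -> 13 lines: yrd rbbt yrr hywlc rdzwt chuud duhfc bgn axhj bfm lipj vughe xus
Hunk 2: at line 4 remove [rdzwt] add [dfmhw] -> 13 lines: yrd rbbt yrr hywlc dfmhw chuud duhfc bgn axhj bfm lipj vughe xus
Hunk 3: at line 10 remove [lipj,vughe] add [arzu] -> 12 lines: yrd rbbt yrr hywlc dfmhw chuud duhfc bgn axhj bfm arzu xus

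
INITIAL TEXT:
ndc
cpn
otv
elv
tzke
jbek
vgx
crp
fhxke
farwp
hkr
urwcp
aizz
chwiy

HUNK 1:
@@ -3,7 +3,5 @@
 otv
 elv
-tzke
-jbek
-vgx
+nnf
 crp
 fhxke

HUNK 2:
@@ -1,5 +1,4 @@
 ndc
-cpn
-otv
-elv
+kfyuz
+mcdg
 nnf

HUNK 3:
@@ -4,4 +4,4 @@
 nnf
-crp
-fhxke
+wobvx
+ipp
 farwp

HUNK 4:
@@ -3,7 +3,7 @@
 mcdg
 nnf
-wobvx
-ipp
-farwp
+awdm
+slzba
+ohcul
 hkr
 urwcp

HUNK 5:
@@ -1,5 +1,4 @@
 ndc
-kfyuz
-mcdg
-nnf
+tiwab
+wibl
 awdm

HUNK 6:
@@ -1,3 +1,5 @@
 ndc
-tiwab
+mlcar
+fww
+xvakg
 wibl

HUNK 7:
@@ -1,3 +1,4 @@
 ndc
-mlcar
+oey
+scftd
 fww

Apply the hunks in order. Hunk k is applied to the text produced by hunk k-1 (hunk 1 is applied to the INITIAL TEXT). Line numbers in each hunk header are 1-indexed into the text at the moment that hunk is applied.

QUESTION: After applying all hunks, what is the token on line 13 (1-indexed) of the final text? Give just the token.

Answer: chwiy

Derivation:
Hunk 1: at line 3 remove [tzke,jbek,vgx] add [nnf] -> 12 lines: ndc cpn otv elv nnf crp fhxke farwp hkr urwcp aizz chwiy
Hunk 2: at line 1 remove [cpn,otv,elv] add [kfyuz,mcdg] -> 11 lines: ndc kfyuz mcdg nnf crp fhxke farwp hkr urwcp aizz chwiy
Hunk 3: at line 4 remove [crp,fhxke] add [wobvx,ipp] -> 11 lines: ndc kfyuz mcdg nnf wobvx ipp farwp hkr urwcp aizz chwiy
Hunk 4: at line 3 remove [wobvx,ipp,farwp] add [awdm,slzba,ohcul] -> 11 lines: ndc kfyuz mcdg nnf awdm slzba ohcul hkr urwcp aizz chwiy
Hunk 5: at line 1 remove [kfyuz,mcdg,nnf] add [tiwab,wibl] -> 10 lines: ndc tiwab wibl awdm slzba ohcul hkr urwcp aizz chwiy
Hunk 6: at line 1 remove [tiwab] add [mlcar,fww,xvakg] -> 12 lines: ndc mlcar fww xvakg wibl awdm slzba ohcul hkr urwcp aizz chwiy
Hunk 7: at line 1 remove [mlcar] add [oey,scftd] -> 13 lines: ndc oey scftd fww xvakg wibl awdm slzba ohcul hkr urwcp aizz chwiy
Final line 13: chwiy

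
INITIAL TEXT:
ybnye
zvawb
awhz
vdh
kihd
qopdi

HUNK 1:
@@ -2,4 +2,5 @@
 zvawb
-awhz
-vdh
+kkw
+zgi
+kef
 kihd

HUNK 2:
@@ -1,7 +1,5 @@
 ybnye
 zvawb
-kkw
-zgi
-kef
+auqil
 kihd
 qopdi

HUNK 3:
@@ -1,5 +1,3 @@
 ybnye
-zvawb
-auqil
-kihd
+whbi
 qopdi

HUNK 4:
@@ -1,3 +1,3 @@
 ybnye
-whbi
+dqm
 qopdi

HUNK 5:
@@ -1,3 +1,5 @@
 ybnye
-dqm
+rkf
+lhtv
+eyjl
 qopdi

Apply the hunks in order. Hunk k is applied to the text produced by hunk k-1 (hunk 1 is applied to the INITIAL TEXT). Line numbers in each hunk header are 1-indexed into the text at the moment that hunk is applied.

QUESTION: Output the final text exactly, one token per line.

Hunk 1: at line 2 remove [awhz,vdh] add [kkw,zgi,kef] -> 7 lines: ybnye zvawb kkw zgi kef kihd qopdi
Hunk 2: at line 1 remove [kkw,zgi,kef] add [auqil] -> 5 lines: ybnye zvawb auqil kihd qopdi
Hunk 3: at line 1 remove [zvawb,auqil,kihd] add [whbi] -> 3 lines: ybnye whbi qopdi
Hunk 4: at line 1 remove [whbi] add [dqm] -> 3 lines: ybnye dqm qopdi
Hunk 5: at line 1 remove [dqm] add [rkf,lhtv,eyjl] -> 5 lines: ybnye rkf lhtv eyjl qopdi

Answer: ybnye
rkf
lhtv
eyjl
qopdi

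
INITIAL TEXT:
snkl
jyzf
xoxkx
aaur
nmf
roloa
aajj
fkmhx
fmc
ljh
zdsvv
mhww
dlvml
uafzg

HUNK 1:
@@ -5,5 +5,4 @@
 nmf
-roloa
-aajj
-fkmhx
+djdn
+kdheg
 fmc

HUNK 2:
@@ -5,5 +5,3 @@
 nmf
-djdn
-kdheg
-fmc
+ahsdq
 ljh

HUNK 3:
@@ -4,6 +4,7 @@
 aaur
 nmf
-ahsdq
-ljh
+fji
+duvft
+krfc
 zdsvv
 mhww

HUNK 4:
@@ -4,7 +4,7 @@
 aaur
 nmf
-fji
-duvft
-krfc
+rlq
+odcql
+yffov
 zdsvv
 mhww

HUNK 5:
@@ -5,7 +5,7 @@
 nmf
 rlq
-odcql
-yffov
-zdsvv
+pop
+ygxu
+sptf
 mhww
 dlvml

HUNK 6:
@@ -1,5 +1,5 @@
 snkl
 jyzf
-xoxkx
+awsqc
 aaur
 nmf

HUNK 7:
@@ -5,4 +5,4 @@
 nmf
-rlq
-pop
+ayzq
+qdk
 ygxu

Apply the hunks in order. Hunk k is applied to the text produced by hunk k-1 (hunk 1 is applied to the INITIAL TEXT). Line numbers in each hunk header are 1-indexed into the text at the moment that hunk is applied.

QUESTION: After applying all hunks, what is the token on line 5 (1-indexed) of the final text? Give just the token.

Hunk 1: at line 5 remove [roloa,aajj,fkmhx] add [djdn,kdheg] -> 13 lines: snkl jyzf xoxkx aaur nmf djdn kdheg fmc ljh zdsvv mhww dlvml uafzg
Hunk 2: at line 5 remove [djdn,kdheg,fmc] add [ahsdq] -> 11 lines: snkl jyzf xoxkx aaur nmf ahsdq ljh zdsvv mhww dlvml uafzg
Hunk 3: at line 4 remove [ahsdq,ljh] add [fji,duvft,krfc] -> 12 lines: snkl jyzf xoxkx aaur nmf fji duvft krfc zdsvv mhww dlvml uafzg
Hunk 4: at line 4 remove [fji,duvft,krfc] add [rlq,odcql,yffov] -> 12 lines: snkl jyzf xoxkx aaur nmf rlq odcql yffov zdsvv mhww dlvml uafzg
Hunk 5: at line 5 remove [odcql,yffov,zdsvv] add [pop,ygxu,sptf] -> 12 lines: snkl jyzf xoxkx aaur nmf rlq pop ygxu sptf mhww dlvml uafzg
Hunk 6: at line 1 remove [xoxkx] add [awsqc] -> 12 lines: snkl jyzf awsqc aaur nmf rlq pop ygxu sptf mhww dlvml uafzg
Hunk 7: at line 5 remove [rlq,pop] add [ayzq,qdk] -> 12 lines: snkl jyzf awsqc aaur nmf ayzq qdk ygxu sptf mhww dlvml uafzg
Final line 5: nmf

Answer: nmf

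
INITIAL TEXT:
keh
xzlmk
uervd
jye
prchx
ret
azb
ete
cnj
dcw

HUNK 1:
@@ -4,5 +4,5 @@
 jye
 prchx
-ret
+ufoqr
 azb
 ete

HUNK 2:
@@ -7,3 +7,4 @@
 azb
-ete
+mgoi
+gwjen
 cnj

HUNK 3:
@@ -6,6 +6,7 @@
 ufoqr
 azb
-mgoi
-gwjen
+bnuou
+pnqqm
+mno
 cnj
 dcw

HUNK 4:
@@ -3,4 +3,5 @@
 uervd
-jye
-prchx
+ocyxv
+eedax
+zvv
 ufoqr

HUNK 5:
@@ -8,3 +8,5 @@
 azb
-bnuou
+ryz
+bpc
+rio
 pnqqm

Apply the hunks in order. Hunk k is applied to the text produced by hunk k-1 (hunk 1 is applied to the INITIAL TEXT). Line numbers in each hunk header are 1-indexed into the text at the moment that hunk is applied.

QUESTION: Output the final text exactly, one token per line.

Answer: keh
xzlmk
uervd
ocyxv
eedax
zvv
ufoqr
azb
ryz
bpc
rio
pnqqm
mno
cnj
dcw

Derivation:
Hunk 1: at line 4 remove [ret] add [ufoqr] -> 10 lines: keh xzlmk uervd jye prchx ufoqr azb ete cnj dcw
Hunk 2: at line 7 remove [ete] add [mgoi,gwjen] -> 11 lines: keh xzlmk uervd jye prchx ufoqr azb mgoi gwjen cnj dcw
Hunk 3: at line 6 remove [mgoi,gwjen] add [bnuou,pnqqm,mno] -> 12 lines: keh xzlmk uervd jye prchx ufoqr azb bnuou pnqqm mno cnj dcw
Hunk 4: at line 3 remove [jye,prchx] add [ocyxv,eedax,zvv] -> 13 lines: keh xzlmk uervd ocyxv eedax zvv ufoqr azb bnuou pnqqm mno cnj dcw
Hunk 5: at line 8 remove [bnuou] add [ryz,bpc,rio] -> 15 lines: keh xzlmk uervd ocyxv eedax zvv ufoqr azb ryz bpc rio pnqqm mno cnj dcw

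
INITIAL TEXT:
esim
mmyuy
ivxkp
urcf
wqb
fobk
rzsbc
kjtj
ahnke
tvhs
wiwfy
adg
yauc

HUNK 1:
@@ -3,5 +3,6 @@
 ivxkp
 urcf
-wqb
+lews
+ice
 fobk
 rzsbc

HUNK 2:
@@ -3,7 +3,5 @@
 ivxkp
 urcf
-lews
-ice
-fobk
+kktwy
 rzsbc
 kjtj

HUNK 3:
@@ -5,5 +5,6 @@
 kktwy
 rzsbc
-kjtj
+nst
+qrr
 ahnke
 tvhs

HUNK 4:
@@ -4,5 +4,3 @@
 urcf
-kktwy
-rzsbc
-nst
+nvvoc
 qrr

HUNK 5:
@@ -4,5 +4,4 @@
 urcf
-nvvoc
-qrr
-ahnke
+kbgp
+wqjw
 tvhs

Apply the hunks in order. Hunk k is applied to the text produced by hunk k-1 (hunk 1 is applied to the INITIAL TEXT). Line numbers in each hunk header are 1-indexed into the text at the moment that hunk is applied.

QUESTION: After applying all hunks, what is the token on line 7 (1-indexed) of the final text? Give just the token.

Answer: tvhs

Derivation:
Hunk 1: at line 3 remove [wqb] add [lews,ice] -> 14 lines: esim mmyuy ivxkp urcf lews ice fobk rzsbc kjtj ahnke tvhs wiwfy adg yauc
Hunk 2: at line 3 remove [lews,ice,fobk] add [kktwy] -> 12 lines: esim mmyuy ivxkp urcf kktwy rzsbc kjtj ahnke tvhs wiwfy adg yauc
Hunk 3: at line 5 remove [kjtj] add [nst,qrr] -> 13 lines: esim mmyuy ivxkp urcf kktwy rzsbc nst qrr ahnke tvhs wiwfy adg yauc
Hunk 4: at line 4 remove [kktwy,rzsbc,nst] add [nvvoc] -> 11 lines: esim mmyuy ivxkp urcf nvvoc qrr ahnke tvhs wiwfy adg yauc
Hunk 5: at line 4 remove [nvvoc,qrr,ahnke] add [kbgp,wqjw] -> 10 lines: esim mmyuy ivxkp urcf kbgp wqjw tvhs wiwfy adg yauc
Final line 7: tvhs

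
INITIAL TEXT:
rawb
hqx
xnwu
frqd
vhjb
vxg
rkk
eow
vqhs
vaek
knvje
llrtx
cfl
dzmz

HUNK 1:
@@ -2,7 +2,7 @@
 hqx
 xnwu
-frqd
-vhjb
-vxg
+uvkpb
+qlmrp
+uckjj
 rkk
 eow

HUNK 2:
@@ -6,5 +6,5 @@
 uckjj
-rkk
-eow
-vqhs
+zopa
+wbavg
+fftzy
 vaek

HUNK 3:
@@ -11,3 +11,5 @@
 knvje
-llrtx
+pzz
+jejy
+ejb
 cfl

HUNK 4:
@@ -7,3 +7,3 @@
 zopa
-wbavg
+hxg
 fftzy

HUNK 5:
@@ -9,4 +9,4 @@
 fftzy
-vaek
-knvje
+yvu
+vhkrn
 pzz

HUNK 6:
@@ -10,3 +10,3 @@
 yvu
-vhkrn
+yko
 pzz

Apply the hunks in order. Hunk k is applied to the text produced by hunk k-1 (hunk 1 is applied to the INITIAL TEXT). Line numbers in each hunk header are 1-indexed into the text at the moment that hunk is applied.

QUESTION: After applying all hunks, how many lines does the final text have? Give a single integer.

Hunk 1: at line 2 remove [frqd,vhjb,vxg] add [uvkpb,qlmrp,uckjj] -> 14 lines: rawb hqx xnwu uvkpb qlmrp uckjj rkk eow vqhs vaek knvje llrtx cfl dzmz
Hunk 2: at line 6 remove [rkk,eow,vqhs] add [zopa,wbavg,fftzy] -> 14 lines: rawb hqx xnwu uvkpb qlmrp uckjj zopa wbavg fftzy vaek knvje llrtx cfl dzmz
Hunk 3: at line 11 remove [llrtx] add [pzz,jejy,ejb] -> 16 lines: rawb hqx xnwu uvkpb qlmrp uckjj zopa wbavg fftzy vaek knvje pzz jejy ejb cfl dzmz
Hunk 4: at line 7 remove [wbavg] add [hxg] -> 16 lines: rawb hqx xnwu uvkpb qlmrp uckjj zopa hxg fftzy vaek knvje pzz jejy ejb cfl dzmz
Hunk 5: at line 9 remove [vaek,knvje] add [yvu,vhkrn] -> 16 lines: rawb hqx xnwu uvkpb qlmrp uckjj zopa hxg fftzy yvu vhkrn pzz jejy ejb cfl dzmz
Hunk 6: at line 10 remove [vhkrn] add [yko] -> 16 lines: rawb hqx xnwu uvkpb qlmrp uckjj zopa hxg fftzy yvu yko pzz jejy ejb cfl dzmz
Final line count: 16

Answer: 16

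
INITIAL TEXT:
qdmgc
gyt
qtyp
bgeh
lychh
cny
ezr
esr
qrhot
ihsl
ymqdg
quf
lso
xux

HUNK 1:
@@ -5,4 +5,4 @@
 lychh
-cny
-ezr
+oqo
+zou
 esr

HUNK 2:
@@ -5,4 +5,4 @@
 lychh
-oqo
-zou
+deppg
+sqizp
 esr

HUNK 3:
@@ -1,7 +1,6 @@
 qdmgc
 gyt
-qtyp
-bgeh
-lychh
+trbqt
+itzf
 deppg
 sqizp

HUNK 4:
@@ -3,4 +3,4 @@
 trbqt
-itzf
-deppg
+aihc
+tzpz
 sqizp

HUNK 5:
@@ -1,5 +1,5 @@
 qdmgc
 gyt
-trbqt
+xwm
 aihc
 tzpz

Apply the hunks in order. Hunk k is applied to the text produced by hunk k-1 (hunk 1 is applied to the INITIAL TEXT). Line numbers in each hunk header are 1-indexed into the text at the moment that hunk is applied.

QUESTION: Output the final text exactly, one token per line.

Answer: qdmgc
gyt
xwm
aihc
tzpz
sqizp
esr
qrhot
ihsl
ymqdg
quf
lso
xux

Derivation:
Hunk 1: at line 5 remove [cny,ezr] add [oqo,zou] -> 14 lines: qdmgc gyt qtyp bgeh lychh oqo zou esr qrhot ihsl ymqdg quf lso xux
Hunk 2: at line 5 remove [oqo,zou] add [deppg,sqizp] -> 14 lines: qdmgc gyt qtyp bgeh lychh deppg sqizp esr qrhot ihsl ymqdg quf lso xux
Hunk 3: at line 1 remove [qtyp,bgeh,lychh] add [trbqt,itzf] -> 13 lines: qdmgc gyt trbqt itzf deppg sqizp esr qrhot ihsl ymqdg quf lso xux
Hunk 4: at line 3 remove [itzf,deppg] add [aihc,tzpz] -> 13 lines: qdmgc gyt trbqt aihc tzpz sqizp esr qrhot ihsl ymqdg quf lso xux
Hunk 5: at line 1 remove [trbqt] add [xwm] -> 13 lines: qdmgc gyt xwm aihc tzpz sqizp esr qrhot ihsl ymqdg quf lso xux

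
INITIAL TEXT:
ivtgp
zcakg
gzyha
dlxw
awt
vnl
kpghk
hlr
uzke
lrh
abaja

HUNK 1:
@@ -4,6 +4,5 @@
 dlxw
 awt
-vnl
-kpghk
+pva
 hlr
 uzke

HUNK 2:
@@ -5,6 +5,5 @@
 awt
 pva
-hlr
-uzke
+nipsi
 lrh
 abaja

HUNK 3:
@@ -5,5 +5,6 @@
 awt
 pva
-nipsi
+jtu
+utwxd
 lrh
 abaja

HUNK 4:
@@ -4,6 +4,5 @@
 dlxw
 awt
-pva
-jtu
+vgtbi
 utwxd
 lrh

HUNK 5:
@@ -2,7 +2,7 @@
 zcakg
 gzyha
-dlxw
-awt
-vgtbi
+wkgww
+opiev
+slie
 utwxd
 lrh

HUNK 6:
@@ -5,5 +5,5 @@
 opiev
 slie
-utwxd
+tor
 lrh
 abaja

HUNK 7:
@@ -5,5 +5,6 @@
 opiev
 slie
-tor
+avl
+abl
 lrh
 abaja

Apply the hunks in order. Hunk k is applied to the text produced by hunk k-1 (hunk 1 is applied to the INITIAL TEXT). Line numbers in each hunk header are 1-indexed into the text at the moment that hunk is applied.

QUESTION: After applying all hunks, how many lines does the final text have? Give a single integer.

Answer: 10

Derivation:
Hunk 1: at line 4 remove [vnl,kpghk] add [pva] -> 10 lines: ivtgp zcakg gzyha dlxw awt pva hlr uzke lrh abaja
Hunk 2: at line 5 remove [hlr,uzke] add [nipsi] -> 9 lines: ivtgp zcakg gzyha dlxw awt pva nipsi lrh abaja
Hunk 3: at line 5 remove [nipsi] add [jtu,utwxd] -> 10 lines: ivtgp zcakg gzyha dlxw awt pva jtu utwxd lrh abaja
Hunk 4: at line 4 remove [pva,jtu] add [vgtbi] -> 9 lines: ivtgp zcakg gzyha dlxw awt vgtbi utwxd lrh abaja
Hunk 5: at line 2 remove [dlxw,awt,vgtbi] add [wkgww,opiev,slie] -> 9 lines: ivtgp zcakg gzyha wkgww opiev slie utwxd lrh abaja
Hunk 6: at line 5 remove [utwxd] add [tor] -> 9 lines: ivtgp zcakg gzyha wkgww opiev slie tor lrh abaja
Hunk 7: at line 5 remove [tor] add [avl,abl] -> 10 lines: ivtgp zcakg gzyha wkgww opiev slie avl abl lrh abaja
Final line count: 10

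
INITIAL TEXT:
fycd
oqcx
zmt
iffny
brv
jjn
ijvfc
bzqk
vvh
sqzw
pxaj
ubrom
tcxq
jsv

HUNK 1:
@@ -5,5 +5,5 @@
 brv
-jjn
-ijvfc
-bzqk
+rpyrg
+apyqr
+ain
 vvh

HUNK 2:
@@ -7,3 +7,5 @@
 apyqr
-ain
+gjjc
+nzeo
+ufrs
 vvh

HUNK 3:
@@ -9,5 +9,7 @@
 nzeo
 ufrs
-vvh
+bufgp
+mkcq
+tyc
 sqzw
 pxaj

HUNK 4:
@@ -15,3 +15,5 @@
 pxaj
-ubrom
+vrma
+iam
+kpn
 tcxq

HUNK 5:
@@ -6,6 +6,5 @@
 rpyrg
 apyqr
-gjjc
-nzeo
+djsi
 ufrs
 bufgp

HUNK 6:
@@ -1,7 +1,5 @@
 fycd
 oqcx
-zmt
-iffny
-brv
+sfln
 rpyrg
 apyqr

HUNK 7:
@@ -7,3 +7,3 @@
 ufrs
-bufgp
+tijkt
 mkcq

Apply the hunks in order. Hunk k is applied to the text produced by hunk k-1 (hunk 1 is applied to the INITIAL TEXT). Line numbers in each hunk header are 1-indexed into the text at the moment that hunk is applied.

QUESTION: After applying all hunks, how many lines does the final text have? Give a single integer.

Answer: 17

Derivation:
Hunk 1: at line 5 remove [jjn,ijvfc,bzqk] add [rpyrg,apyqr,ain] -> 14 lines: fycd oqcx zmt iffny brv rpyrg apyqr ain vvh sqzw pxaj ubrom tcxq jsv
Hunk 2: at line 7 remove [ain] add [gjjc,nzeo,ufrs] -> 16 lines: fycd oqcx zmt iffny brv rpyrg apyqr gjjc nzeo ufrs vvh sqzw pxaj ubrom tcxq jsv
Hunk 3: at line 9 remove [vvh] add [bufgp,mkcq,tyc] -> 18 lines: fycd oqcx zmt iffny brv rpyrg apyqr gjjc nzeo ufrs bufgp mkcq tyc sqzw pxaj ubrom tcxq jsv
Hunk 4: at line 15 remove [ubrom] add [vrma,iam,kpn] -> 20 lines: fycd oqcx zmt iffny brv rpyrg apyqr gjjc nzeo ufrs bufgp mkcq tyc sqzw pxaj vrma iam kpn tcxq jsv
Hunk 5: at line 6 remove [gjjc,nzeo] add [djsi] -> 19 lines: fycd oqcx zmt iffny brv rpyrg apyqr djsi ufrs bufgp mkcq tyc sqzw pxaj vrma iam kpn tcxq jsv
Hunk 6: at line 1 remove [zmt,iffny,brv] add [sfln] -> 17 lines: fycd oqcx sfln rpyrg apyqr djsi ufrs bufgp mkcq tyc sqzw pxaj vrma iam kpn tcxq jsv
Hunk 7: at line 7 remove [bufgp] add [tijkt] -> 17 lines: fycd oqcx sfln rpyrg apyqr djsi ufrs tijkt mkcq tyc sqzw pxaj vrma iam kpn tcxq jsv
Final line count: 17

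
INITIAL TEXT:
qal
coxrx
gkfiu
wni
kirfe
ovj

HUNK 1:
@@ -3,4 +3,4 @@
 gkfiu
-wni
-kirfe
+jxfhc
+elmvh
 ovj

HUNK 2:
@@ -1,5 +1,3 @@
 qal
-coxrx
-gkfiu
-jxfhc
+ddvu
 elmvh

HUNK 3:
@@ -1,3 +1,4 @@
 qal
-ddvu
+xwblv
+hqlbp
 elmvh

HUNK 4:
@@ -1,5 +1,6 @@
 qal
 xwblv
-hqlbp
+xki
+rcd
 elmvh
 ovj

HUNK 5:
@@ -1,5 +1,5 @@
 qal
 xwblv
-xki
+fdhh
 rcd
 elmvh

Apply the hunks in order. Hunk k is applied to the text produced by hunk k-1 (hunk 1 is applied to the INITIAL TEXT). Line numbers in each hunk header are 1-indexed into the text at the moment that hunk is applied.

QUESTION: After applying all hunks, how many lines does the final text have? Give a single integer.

Answer: 6

Derivation:
Hunk 1: at line 3 remove [wni,kirfe] add [jxfhc,elmvh] -> 6 lines: qal coxrx gkfiu jxfhc elmvh ovj
Hunk 2: at line 1 remove [coxrx,gkfiu,jxfhc] add [ddvu] -> 4 lines: qal ddvu elmvh ovj
Hunk 3: at line 1 remove [ddvu] add [xwblv,hqlbp] -> 5 lines: qal xwblv hqlbp elmvh ovj
Hunk 4: at line 1 remove [hqlbp] add [xki,rcd] -> 6 lines: qal xwblv xki rcd elmvh ovj
Hunk 5: at line 1 remove [xki] add [fdhh] -> 6 lines: qal xwblv fdhh rcd elmvh ovj
Final line count: 6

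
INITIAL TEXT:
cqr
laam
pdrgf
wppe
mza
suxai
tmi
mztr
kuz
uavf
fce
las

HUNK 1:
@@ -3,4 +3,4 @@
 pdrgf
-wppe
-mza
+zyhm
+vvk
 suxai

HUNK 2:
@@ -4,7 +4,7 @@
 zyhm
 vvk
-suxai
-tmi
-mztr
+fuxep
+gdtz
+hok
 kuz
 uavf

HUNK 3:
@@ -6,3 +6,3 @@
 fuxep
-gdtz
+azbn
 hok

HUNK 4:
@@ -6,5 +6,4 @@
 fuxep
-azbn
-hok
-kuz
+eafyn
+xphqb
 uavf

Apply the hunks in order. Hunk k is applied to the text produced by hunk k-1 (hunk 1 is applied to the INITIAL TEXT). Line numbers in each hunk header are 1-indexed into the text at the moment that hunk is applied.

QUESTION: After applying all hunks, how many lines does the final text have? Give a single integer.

Answer: 11

Derivation:
Hunk 1: at line 3 remove [wppe,mza] add [zyhm,vvk] -> 12 lines: cqr laam pdrgf zyhm vvk suxai tmi mztr kuz uavf fce las
Hunk 2: at line 4 remove [suxai,tmi,mztr] add [fuxep,gdtz,hok] -> 12 lines: cqr laam pdrgf zyhm vvk fuxep gdtz hok kuz uavf fce las
Hunk 3: at line 6 remove [gdtz] add [azbn] -> 12 lines: cqr laam pdrgf zyhm vvk fuxep azbn hok kuz uavf fce las
Hunk 4: at line 6 remove [azbn,hok,kuz] add [eafyn,xphqb] -> 11 lines: cqr laam pdrgf zyhm vvk fuxep eafyn xphqb uavf fce las
Final line count: 11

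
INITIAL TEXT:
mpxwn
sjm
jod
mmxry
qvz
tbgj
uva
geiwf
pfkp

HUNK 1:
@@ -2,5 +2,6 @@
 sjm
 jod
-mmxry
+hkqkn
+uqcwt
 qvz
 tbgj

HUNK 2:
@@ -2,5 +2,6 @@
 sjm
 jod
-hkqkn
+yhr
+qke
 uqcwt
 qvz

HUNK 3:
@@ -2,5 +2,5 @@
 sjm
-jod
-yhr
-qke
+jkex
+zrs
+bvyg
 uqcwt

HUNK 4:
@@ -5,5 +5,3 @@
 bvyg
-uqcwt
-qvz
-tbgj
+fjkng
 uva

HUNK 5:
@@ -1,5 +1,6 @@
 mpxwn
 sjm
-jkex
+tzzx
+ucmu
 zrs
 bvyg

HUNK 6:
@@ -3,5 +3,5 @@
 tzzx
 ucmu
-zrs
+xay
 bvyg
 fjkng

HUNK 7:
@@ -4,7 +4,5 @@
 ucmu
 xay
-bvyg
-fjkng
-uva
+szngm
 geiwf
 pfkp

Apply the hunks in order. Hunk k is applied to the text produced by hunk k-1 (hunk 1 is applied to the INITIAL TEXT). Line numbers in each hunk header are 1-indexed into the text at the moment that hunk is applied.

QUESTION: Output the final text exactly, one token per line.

Answer: mpxwn
sjm
tzzx
ucmu
xay
szngm
geiwf
pfkp

Derivation:
Hunk 1: at line 2 remove [mmxry] add [hkqkn,uqcwt] -> 10 lines: mpxwn sjm jod hkqkn uqcwt qvz tbgj uva geiwf pfkp
Hunk 2: at line 2 remove [hkqkn] add [yhr,qke] -> 11 lines: mpxwn sjm jod yhr qke uqcwt qvz tbgj uva geiwf pfkp
Hunk 3: at line 2 remove [jod,yhr,qke] add [jkex,zrs,bvyg] -> 11 lines: mpxwn sjm jkex zrs bvyg uqcwt qvz tbgj uva geiwf pfkp
Hunk 4: at line 5 remove [uqcwt,qvz,tbgj] add [fjkng] -> 9 lines: mpxwn sjm jkex zrs bvyg fjkng uva geiwf pfkp
Hunk 5: at line 1 remove [jkex] add [tzzx,ucmu] -> 10 lines: mpxwn sjm tzzx ucmu zrs bvyg fjkng uva geiwf pfkp
Hunk 6: at line 3 remove [zrs] add [xay] -> 10 lines: mpxwn sjm tzzx ucmu xay bvyg fjkng uva geiwf pfkp
Hunk 7: at line 4 remove [bvyg,fjkng,uva] add [szngm] -> 8 lines: mpxwn sjm tzzx ucmu xay szngm geiwf pfkp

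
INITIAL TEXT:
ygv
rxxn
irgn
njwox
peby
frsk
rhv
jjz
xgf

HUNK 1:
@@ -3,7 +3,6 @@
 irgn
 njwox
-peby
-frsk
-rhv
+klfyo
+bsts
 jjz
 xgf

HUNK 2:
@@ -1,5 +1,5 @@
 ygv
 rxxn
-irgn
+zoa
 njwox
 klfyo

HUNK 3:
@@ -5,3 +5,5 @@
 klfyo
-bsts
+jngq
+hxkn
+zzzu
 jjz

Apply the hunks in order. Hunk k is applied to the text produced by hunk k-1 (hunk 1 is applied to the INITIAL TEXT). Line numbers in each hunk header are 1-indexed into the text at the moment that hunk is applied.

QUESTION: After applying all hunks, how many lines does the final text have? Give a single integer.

Hunk 1: at line 3 remove [peby,frsk,rhv] add [klfyo,bsts] -> 8 lines: ygv rxxn irgn njwox klfyo bsts jjz xgf
Hunk 2: at line 1 remove [irgn] add [zoa] -> 8 lines: ygv rxxn zoa njwox klfyo bsts jjz xgf
Hunk 3: at line 5 remove [bsts] add [jngq,hxkn,zzzu] -> 10 lines: ygv rxxn zoa njwox klfyo jngq hxkn zzzu jjz xgf
Final line count: 10

Answer: 10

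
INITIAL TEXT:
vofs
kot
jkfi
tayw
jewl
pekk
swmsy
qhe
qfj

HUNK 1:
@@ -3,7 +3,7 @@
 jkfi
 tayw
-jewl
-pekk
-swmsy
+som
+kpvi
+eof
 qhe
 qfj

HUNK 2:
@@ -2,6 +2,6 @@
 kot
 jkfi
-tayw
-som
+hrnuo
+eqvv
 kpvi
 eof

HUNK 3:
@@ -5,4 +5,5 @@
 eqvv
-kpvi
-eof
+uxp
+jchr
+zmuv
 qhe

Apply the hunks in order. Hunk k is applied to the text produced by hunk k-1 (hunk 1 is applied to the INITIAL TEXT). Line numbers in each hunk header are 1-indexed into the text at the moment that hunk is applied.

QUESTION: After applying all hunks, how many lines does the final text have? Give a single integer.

Hunk 1: at line 3 remove [jewl,pekk,swmsy] add [som,kpvi,eof] -> 9 lines: vofs kot jkfi tayw som kpvi eof qhe qfj
Hunk 2: at line 2 remove [tayw,som] add [hrnuo,eqvv] -> 9 lines: vofs kot jkfi hrnuo eqvv kpvi eof qhe qfj
Hunk 3: at line 5 remove [kpvi,eof] add [uxp,jchr,zmuv] -> 10 lines: vofs kot jkfi hrnuo eqvv uxp jchr zmuv qhe qfj
Final line count: 10

Answer: 10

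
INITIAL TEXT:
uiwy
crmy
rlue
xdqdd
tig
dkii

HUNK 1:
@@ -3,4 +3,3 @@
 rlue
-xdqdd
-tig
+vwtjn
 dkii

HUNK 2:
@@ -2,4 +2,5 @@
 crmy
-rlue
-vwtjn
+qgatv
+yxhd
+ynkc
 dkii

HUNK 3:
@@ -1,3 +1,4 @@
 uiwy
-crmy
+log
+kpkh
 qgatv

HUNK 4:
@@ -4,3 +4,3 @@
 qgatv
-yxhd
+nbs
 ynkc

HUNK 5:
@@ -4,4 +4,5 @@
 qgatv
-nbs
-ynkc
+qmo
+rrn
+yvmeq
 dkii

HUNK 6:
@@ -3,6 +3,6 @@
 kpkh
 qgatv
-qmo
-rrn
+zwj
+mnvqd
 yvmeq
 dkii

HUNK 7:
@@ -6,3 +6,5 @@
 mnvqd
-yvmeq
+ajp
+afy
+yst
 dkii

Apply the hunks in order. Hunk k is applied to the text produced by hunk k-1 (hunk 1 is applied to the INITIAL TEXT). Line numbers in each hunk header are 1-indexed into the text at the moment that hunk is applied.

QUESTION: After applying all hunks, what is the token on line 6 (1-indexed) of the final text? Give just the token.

Hunk 1: at line 3 remove [xdqdd,tig] add [vwtjn] -> 5 lines: uiwy crmy rlue vwtjn dkii
Hunk 2: at line 2 remove [rlue,vwtjn] add [qgatv,yxhd,ynkc] -> 6 lines: uiwy crmy qgatv yxhd ynkc dkii
Hunk 3: at line 1 remove [crmy] add [log,kpkh] -> 7 lines: uiwy log kpkh qgatv yxhd ynkc dkii
Hunk 4: at line 4 remove [yxhd] add [nbs] -> 7 lines: uiwy log kpkh qgatv nbs ynkc dkii
Hunk 5: at line 4 remove [nbs,ynkc] add [qmo,rrn,yvmeq] -> 8 lines: uiwy log kpkh qgatv qmo rrn yvmeq dkii
Hunk 6: at line 3 remove [qmo,rrn] add [zwj,mnvqd] -> 8 lines: uiwy log kpkh qgatv zwj mnvqd yvmeq dkii
Hunk 7: at line 6 remove [yvmeq] add [ajp,afy,yst] -> 10 lines: uiwy log kpkh qgatv zwj mnvqd ajp afy yst dkii
Final line 6: mnvqd

Answer: mnvqd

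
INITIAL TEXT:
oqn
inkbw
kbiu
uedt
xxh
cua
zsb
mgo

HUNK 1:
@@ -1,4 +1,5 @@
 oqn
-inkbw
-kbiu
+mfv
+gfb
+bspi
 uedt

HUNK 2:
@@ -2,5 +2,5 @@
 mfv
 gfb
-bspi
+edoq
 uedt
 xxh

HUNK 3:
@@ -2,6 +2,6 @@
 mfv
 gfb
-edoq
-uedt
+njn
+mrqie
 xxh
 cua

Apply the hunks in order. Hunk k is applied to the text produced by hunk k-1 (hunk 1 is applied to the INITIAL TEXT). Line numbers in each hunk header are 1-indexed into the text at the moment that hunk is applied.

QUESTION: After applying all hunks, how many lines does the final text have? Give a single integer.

Hunk 1: at line 1 remove [inkbw,kbiu] add [mfv,gfb,bspi] -> 9 lines: oqn mfv gfb bspi uedt xxh cua zsb mgo
Hunk 2: at line 2 remove [bspi] add [edoq] -> 9 lines: oqn mfv gfb edoq uedt xxh cua zsb mgo
Hunk 3: at line 2 remove [edoq,uedt] add [njn,mrqie] -> 9 lines: oqn mfv gfb njn mrqie xxh cua zsb mgo
Final line count: 9

Answer: 9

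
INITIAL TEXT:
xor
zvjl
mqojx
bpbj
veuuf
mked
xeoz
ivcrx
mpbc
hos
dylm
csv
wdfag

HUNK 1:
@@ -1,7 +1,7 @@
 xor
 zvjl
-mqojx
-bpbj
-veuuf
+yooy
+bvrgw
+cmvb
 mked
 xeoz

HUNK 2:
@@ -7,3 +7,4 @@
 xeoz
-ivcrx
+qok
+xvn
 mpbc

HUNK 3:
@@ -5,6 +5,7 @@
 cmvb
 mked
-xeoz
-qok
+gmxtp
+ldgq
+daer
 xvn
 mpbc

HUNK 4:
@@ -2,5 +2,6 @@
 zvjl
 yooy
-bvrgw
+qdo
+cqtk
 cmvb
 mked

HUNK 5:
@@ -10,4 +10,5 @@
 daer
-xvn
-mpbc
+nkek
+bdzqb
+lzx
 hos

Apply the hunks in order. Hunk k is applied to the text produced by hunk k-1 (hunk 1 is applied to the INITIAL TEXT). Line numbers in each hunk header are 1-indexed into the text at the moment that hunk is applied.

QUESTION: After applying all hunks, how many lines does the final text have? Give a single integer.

Answer: 17

Derivation:
Hunk 1: at line 1 remove [mqojx,bpbj,veuuf] add [yooy,bvrgw,cmvb] -> 13 lines: xor zvjl yooy bvrgw cmvb mked xeoz ivcrx mpbc hos dylm csv wdfag
Hunk 2: at line 7 remove [ivcrx] add [qok,xvn] -> 14 lines: xor zvjl yooy bvrgw cmvb mked xeoz qok xvn mpbc hos dylm csv wdfag
Hunk 3: at line 5 remove [xeoz,qok] add [gmxtp,ldgq,daer] -> 15 lines: xor zvjl yooy bvrgw cmvb mked gmxtp ldgq daer xvn mpbc hos dylm csv wdfag
Hunk 4: at line 2 remove [bvrgw] add [qdo,cqtk] -> 16 lines: xor zvjl yooy qdo cqtk cmvb mked gmxtp ldgq daer xvn mpbc hos dylm csv wdfag
Hunk 5: at line 10 remove [xvn,mpbc] add [nkek,bdzqb,lzx] -> 17 lines: xor zvjl yooy qdo cqtk cmvb mked gmxtp ldgq daer nkek bdzqb lzx hos dylm csv wdfag
Final line count: 17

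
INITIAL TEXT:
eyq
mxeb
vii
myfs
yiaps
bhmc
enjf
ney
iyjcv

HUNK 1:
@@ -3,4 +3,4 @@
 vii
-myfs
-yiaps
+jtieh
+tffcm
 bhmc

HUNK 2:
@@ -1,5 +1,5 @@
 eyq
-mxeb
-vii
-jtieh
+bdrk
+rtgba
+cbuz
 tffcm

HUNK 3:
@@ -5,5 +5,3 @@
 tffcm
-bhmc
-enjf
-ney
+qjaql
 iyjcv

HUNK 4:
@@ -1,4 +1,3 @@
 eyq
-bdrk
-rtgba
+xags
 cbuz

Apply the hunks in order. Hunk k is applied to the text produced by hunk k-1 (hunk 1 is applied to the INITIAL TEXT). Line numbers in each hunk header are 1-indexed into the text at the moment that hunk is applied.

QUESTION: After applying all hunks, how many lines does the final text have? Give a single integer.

Answer: 6

Derivation:
Hunk 1: at line 3 remove [myfs,yiaps] add [jtieh,tffcm] -> 9 lines: eyq mxeb vii jtieh tffcm bhmc enjf ney iyjcv
Hunk 2: at line 1 remove [mxeb,vii,jtieh] add [bdrk,rtgba,cbuz] -> 9 lines: eyq bdrk rtgba cbuz tffcm bhmc enjf ney iyjcv
Hunk 3: at line 5 remove [bhmc,enjf,ney] add [qjaql] -> 7 lines: eyq bdrk rtgba cbuz tffcm qjaql iyjcv
Hunk 4: at line 1 remove [bdrk,rtgba] add [xags] -> 6 lines: eyq xags cbuz tffcm qjaql iyjcv
Final line count: 6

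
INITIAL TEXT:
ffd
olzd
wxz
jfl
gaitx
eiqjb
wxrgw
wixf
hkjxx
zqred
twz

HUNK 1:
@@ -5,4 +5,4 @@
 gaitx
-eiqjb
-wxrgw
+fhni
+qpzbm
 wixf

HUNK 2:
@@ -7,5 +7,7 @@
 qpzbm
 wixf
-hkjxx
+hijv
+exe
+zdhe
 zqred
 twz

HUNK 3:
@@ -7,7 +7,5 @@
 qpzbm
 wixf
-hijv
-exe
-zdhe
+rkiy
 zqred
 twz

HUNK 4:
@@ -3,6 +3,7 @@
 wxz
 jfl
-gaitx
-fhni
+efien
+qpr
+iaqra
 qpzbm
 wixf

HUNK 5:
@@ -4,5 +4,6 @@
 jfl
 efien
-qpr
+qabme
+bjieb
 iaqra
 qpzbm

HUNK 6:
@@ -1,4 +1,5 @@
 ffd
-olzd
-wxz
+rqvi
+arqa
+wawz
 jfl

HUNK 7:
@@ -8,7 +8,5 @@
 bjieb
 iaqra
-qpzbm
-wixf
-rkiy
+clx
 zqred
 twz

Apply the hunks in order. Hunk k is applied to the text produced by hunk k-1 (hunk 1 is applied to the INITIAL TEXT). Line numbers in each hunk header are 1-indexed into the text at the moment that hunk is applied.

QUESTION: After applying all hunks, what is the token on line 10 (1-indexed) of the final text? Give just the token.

Hunk 1: at line 5 remove [eiqjb,wxrgw] add [fhni,qpzbm] -> 11 lines: ffd olzd wxz jfl gaitx fhni qpzbm wixf hkjxx zqred twz
Hunk 2: at line 7 remove [hkjxx] add [hijv,exe,zdhe] -> 13 lines: ffd olzd wxz jfl gaitx fhni qpzbm wixf hijv exe zdhe zqred twz
Hunk 3: at line 7 remove [hijv,exe,zdhe] add [rkiy] -> 11 lines: ffd olzd wxz jfl gaitx fhni qpzbm wixf rkiy zqred twz
Hunk 4: at line 3 remove [gaitx,fhni] add [efien,qpr,iaqra] -> 12 lines: ffd olzd wxz jfl efien qpr iaqra qpzbm wixf rkiy zqred twz
Hunk 5: at line 4 remove [qpr] add [qabme,bjieb] -> 13 lines: ffd olzd wxz jfl efien qabme bjieb iaqra qpzbm wixf rkiy zqred twz
Hunk 6: at line 1 remove [olzd,wxz] add [rqvi,arqa,wawz] -> 14 lines: ffd rqvi arqa wawz jfl efien qabme bjieb iaqra qpzbm wixf rkiy zqred twz
Hunk 7: at line 8 remove [qpzbm,wixf,rkiy] add [clx] -> 12 lines: ffd rqvi arqa wawz jfl efien qabme bjieb iaqra clx zqred twz
Final line 10: clx

Answer: clx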